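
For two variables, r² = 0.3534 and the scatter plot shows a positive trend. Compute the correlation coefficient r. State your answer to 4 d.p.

|r| = √0.3534 = 0.5945
The association is positive, so r = 0.5945.

0.5945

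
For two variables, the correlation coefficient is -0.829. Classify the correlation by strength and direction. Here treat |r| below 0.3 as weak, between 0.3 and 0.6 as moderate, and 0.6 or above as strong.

r = -0.829 < 0 so the relationship is negative.
|r| = 0.829, which falls in the strong range.

strong negative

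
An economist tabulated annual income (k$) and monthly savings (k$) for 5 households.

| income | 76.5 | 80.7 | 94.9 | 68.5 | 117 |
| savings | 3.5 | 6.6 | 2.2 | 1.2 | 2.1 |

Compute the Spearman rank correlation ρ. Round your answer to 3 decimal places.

0.100

Rank income: 2, 3, 4, 1, 5
Rank savings: 4, 5, 3, 1, 2
d = rank(income) − rank(savings): -2, -2, 1, 0, 3; Σd² = 18
ρ = 1 − 6Σd² / [n(n²−1)] = 1 − 6×18 / (5×24) = 1 − 108/120 ≈ 0.100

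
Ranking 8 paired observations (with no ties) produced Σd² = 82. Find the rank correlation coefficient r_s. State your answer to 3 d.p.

ρ = 1 − 6Σd² / [n(n²−1)] = 1 − 6×82 / (8×63)
  = 1 − 492/504 = 1 − 0.9762 ≈ 0.024

0.024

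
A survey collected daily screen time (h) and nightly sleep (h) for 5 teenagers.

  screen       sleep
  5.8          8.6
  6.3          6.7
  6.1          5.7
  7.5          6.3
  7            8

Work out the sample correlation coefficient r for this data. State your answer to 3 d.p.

n = 5, Σx = 32.7, Σy = 35.3, Σx² = 215.79, Σy² = 255.03, Σxy = 230.11
nΣxy − ΣxΣy = 1150.55 − 1154.31 = -3.76
nΣx² − (Σx)² = 1078.95 − 1069.29 = 9.66; nΣy² − (Σy)² = 1275.15 − 1246.09 = 29.06
r = -3.76 / √(9.66 × 29.06) = -3.76 / 16.7547 ≈ -0.224

-0.224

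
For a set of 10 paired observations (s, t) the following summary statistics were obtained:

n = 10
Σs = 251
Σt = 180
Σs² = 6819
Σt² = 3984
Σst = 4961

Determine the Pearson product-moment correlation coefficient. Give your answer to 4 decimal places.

0.7130

r = (nΣst − ΣsΣt) / √[(nΣs² − (Σs)²)(nΣt² − (Σt)²)]
Numerator: 10×4961 − 251×180 = 4430
Denominator: √[(68190 − 63001)(39840 − 32400)] = √[5189 × 7440] = 6213.3856
r = 4430 / 6213.3856 ≈ 0.7130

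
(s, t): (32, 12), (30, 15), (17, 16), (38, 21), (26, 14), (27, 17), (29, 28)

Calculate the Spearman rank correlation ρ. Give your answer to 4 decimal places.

0.0714

Rank s: 6, 5, 1, 7, 2, 3, 4
Rank t: 1, 3, 4, 6, 2, 5, 7
d = rank(s) − rank(t): 5, 2, -3, 1, 0, -2, -3; Σd² = 52
ρ = 1 − 6Σd² / [n(n²−1)] = 1 − 6×52 / (7×48) = 1 − 312/336 ≈ 0.0714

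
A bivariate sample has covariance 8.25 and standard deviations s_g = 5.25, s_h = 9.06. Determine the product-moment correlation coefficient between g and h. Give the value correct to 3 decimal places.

0.173

r = Cov(g,h) / (s_g · s_h) = 8.25 / (5.25 × 9.06)
  = 8.25 / 47.5650 ≈ 0.173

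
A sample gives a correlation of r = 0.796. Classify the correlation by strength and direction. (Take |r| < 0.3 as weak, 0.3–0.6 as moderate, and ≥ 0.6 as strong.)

r = 0.796 > 0 so the relationship is positive.
|r| = 0.796, which falls in the strong range.

strong positive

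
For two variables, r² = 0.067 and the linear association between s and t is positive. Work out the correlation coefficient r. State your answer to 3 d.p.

|r| = √0.067 = 0.259
The association is positive, so r = 0.259.

0.259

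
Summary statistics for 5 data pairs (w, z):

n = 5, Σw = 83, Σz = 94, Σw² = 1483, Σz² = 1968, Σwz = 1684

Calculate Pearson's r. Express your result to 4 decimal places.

0.8504

r = (nΣwz − ΣwΣz) / √[(nΣw² − (Σw)²)(nΣz² − (Σz)²)]
Numerator: 5×1684 − 83×94 = 618
Denominator: √[(7415 − 6889)(9840 − 8836)] = √[526 × 1004] = 726.7076
r = 618 / 726.7076 ≈ 0.8504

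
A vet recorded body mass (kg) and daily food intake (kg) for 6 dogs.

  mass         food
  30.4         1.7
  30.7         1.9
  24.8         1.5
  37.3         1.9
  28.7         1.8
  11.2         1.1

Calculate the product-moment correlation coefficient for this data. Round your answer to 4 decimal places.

n = 6, Σx = 163.1, Σy = 9.9, Σx² = 4822.11, Σy² = 16.81, Σxy = 282.06
nΣxy − ΣxΣy = 1692.36 − 1614.69 = 77.67
nΣx² − (Σx)² = 28932.66 − 26601.61 = 2331.05; nΣy² − (Σy)² = 100.86 − 98.01 = 2.85
r = 77.67 / √(2331.05 × 2.85) = 77.67 / 81.5076 ≈ 0.9529

0.9529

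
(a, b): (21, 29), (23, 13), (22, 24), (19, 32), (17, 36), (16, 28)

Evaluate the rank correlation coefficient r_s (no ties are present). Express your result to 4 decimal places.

-0.6571

Rank a: 4, 6, 5, 3, 2, 1
Rank b: 4, 1, 2, 5, 6, 3
d = rank(a) − rank(b): 0, 5, 3, -2, -4, -2; Σd² = 58
ρ = 1 − 6Σd² / [n(n²−1)] = 1 − 6×58 / (6×35) = 1 − 348/210 ≈ -0.6571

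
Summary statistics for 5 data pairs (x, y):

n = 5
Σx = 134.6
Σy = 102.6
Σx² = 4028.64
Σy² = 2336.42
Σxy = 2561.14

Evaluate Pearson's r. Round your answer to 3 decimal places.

-0.656

r = (nΣxy − ΣxΣy) / √[(nΣx² − (Σx)²)(nΣy² − (Σy)²)]
Numerator: 5×2561.14 − 134.6×102.6 = -1004.26
Denominator: √[(20143.2 − 18117.16)(11682.1 − 10526.76)] = √[2026.04 × 1155.34] = 1529.9559
r = -1004.26 / 1529.9559 ≈ -0.656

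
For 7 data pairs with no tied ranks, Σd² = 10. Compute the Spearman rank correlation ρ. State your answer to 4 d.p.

0.8214

ρ = 1 − 6Σd² / [n(n²−1)] = 1 − 6×10 / (7×48)
  = 1 − 60/336 = 1 − 0.17857 ≈ 0.8214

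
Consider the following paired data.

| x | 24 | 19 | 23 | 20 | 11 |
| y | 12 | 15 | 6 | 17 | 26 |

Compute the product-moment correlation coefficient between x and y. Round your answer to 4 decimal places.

-0.9140

n = 5, Σx = 97, Σy = 76, Σx² = 1987, Σy² = 1370, Σxy = 1337
nΣxy − ΣxΣy = 6685 − 7372 = -687
nΣx² − (Σx)² = 9935 − 9409 = 526; nΣy² − (Σy)² = 6850 − 5776 = 1074
r = -687 / √(526 × 1074) = -687 / 751.6143 ≈ -0.9140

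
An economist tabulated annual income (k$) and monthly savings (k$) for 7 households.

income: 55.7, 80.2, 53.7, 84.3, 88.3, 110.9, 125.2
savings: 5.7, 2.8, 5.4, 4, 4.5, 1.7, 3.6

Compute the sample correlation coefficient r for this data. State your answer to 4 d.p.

n = 7, Σx = 598.3, Σy = 27.7, Σx² = 55295.45, Σy² = 121.59, Σxy = 2205.83
nΣxy − ΣxΣy = 15440.81 − 16572.91 = -1132.1
nΣx² − (Σx)² = 387068.15 − 357962.89 = 29105.26; nΣy² − (Σy)² = 851.13 − 767.29 = 83.84
r = -1132.1 / √(29105.26 × 83.84) = -1132.1 / 1562.1092 ≈ -0.7247

-0.7247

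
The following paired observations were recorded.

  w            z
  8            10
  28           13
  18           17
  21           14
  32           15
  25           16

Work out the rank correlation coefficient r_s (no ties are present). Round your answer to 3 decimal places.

Rank w: 1, 5, 2, 3, 6, 4
Rank z: 1, 2, 6, 3, 4, 5
d = rank(w) − rank(z): 0, 3, -4, 0, 2, -1; Σd² = 30
ρ = 1 − 6Σd² / [n(n²−1)] = 1 − 6×30 / (6×35) = 1 − 180/210 ≈ 0.143

0.143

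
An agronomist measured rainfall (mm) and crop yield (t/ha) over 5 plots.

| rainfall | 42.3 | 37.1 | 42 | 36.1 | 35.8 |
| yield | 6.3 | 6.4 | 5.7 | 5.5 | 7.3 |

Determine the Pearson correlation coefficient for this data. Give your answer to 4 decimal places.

-0.3266

n = 5, Σx = 193.3, Σy = 31.2, Σx² = 7514.55, Σy² = 196.68, Σxy = 1203.22
nΣxy − ΣxΣy = 6016.1 − 6030.96 = -14.86
nΣx² − (Σx)² = 37572.75 − 37364.89 = 207.86; nΣy² − (Σy)² = 983.4 − 973.44 = 9.96
r = -14.86 / √(207.86 × 9.96) = -14.86 / 45.5004 ≈ -0.3266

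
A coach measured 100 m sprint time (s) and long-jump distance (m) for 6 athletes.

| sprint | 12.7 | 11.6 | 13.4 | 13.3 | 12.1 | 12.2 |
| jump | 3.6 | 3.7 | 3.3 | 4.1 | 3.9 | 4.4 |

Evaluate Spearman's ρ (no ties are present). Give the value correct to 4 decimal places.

-0.3143

Rank sprint: 4, 1, 6, 5, 2, 3
Rank jump: 2, 3, 1, 5, 4, 6
d = rank(sprint) − rank(jump): 2, -2, 5, 0, -2, -3; Σd² = 46
ρ = 1 − 6Σd² / [n(n²−1)] = 1 − 6×46 / (6×35) = 1 − 276/210 ≈ -0.3143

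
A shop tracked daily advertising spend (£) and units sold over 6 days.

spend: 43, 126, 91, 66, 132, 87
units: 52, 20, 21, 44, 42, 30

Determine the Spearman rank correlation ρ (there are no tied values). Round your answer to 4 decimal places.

Rank spend: 1, 5, 4, 2, 6, 3
Rank units: 6, 1, 2, 5, 4, 3
d = rank(spend) − rank(units): -5, 4, 2, -3, 2, 0; Σd² = 58
ρ = 1 − 6Σd² / [n(n²−1)] = 1 − 6×58 / (6×35) = 1 − 348/210 ≈ -0.6571

-0.6571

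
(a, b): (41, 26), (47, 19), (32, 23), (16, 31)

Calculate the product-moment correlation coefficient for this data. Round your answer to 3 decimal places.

n = 4, Σa = 136, Σb = 99, Σa² = 5170, Σb² = 2527, Σab = 3191
nΣab − ΣaΣb = 12764 − 13464 = -700
nΣa² − (Σa)² = 20680 − 18496 = 2184; nΣb² − (Σb)² = 10108 − 9801 = 307
r = -700 / √(2184 × 307) = -700 / 818.8333 ≈ -0.855

-0.855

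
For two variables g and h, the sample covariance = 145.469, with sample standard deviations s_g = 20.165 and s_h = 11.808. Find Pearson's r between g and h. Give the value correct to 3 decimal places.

0.611

r = Cov(g,h) / (s_g · s_h) = 145.469 / (20.165 × 11.808)
  = 145.469 / 238.1083 ≈ 0.611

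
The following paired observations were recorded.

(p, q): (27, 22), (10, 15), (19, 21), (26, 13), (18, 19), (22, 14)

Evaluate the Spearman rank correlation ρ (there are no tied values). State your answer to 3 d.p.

0.086

Rank p: 6, 1, 3, 5, 2, 4
Rank q: 6, 3, 5, 1, 4, 2
d = rank(p) − rank(q): 0, -2, -2, 4, -2, 2; Σd² = 32
ρ = 1 − 6Σd² / [n(n²−1)] = 1 − 6×32 / (6×35) = 1 − 192/210 ≈ 0.086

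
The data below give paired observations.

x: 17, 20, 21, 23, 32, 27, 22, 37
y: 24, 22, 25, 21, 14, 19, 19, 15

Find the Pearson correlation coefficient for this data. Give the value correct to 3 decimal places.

n = 8, Σx = 199, Σy = 159, Σx² = 5265, Σy² = 3269, Σxy = 3790
nΣxy − ΣxΣy = 30320 − 31641 = -1321
nΣx² − (Σx)² = 42120 − 39601 = 2519; nΣy² − (Σy)² = 26152 − 25281 = 871
r = -1321 / √(2519 × 871) = -1321 / 1481.2323 ≈ -0.892

-0.892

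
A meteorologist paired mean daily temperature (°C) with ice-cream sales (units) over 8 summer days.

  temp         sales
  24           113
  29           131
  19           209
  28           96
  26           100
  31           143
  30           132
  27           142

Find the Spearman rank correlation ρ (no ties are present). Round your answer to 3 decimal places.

Rank temp: 2, 6, 1, 5, 3, 8, 7, 4
Rank sales: 3, 4, 8, 1, 2, 7, 5, 6
d = rank(temp) − rank(sales): -1, 2, -7, 4, 1, 1, 2, -2; Σd² = 80
ρ = 1 − 6Σd² / [n(n²−1)] = 1 − 6×80 / (8×63) = 1 − 480/504 ≈ 0.048

0.048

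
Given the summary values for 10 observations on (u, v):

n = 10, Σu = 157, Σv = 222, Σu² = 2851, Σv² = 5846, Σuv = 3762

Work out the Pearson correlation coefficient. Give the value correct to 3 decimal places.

0.465

r = (nΣuv − ΣuΣv) / √[(nΣu² − (Σu)²)(nΣv² − (Σv)²)]
Numerator: 10×3762 − 157×222 = 2766
Denominator: √[(28510 − 24649)(58460 − 49284)] = √[3861 × 9176] = 5952.1875
r = 2766 / 5952.1875 ≈ 0.465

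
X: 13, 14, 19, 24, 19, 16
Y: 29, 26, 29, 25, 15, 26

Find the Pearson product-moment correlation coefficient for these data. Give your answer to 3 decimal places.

-0.306

n = 6, ΣX = 105, ΣY = 150, ΣX² = 1919, ΣY² = 3884, ΣXY = 2593
nΣXY − ΣXΣY = 15558 − 15750 = -192
nΣX² − (ΣX)² = 11514 − 11025 = 489; nΣY² − (ΣY)² = 23304 − 22500 = 804
r = -192 / √(489 × 804) = -192 / 627.0215 ≈ -0.306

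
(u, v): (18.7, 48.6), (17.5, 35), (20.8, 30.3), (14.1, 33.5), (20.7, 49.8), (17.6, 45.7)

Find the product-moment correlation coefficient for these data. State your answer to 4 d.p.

n = 6, Σu = 109.4, Σv = 242.9, Σu² = 2025.64, Σv² = 10195.83, Σuv = 4459.09
nΣuv − ΣuΣv = 26754.54 − 26573.26 = 181.28
nΣu² − (Σu)² = 12153.84 − 11968.36 = 185.48; nΣv² − (Σv)² = 61174.98 − 59000.41 = 2174.57
r = 181.28 / √(185.48 × 2174.57) = 181.28 / 635.0899 ≈ 0.2854

0.2854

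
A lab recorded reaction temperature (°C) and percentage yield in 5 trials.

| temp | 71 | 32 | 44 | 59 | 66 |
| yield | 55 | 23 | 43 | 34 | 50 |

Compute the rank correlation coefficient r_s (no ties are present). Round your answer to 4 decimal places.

0.9000

Rank temp: 5, 1, 2, 3, 4
Rank yield: 5, 1, 3, 2, 4
d = rank(temp) − rank(yield): 0, 0, -1, 1, 0; Σd² = 2
ρ = 1 − 6Σd² / [n(n²−1)] = 1 − 6×2 / (5×24) = 1 − 12/120 ≈ 0.9000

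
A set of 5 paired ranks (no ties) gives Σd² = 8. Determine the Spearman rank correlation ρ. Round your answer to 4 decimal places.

0.6000

ρ = 1 − 6Σd² / [n(n²−1)] = 1 − 6×8 / (5×24)
  = 1 − 48/120 = 1 − 0.40000 ≈ 0.6000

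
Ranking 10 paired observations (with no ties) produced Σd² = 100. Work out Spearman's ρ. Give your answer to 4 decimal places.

ρ = 1 − 6Σd² / [n(n²−1)] = 1 − 6×100 / (10×99)
  = 1 − 600/990 = 1 − 0.60606 ≈ 0.3939

0.3939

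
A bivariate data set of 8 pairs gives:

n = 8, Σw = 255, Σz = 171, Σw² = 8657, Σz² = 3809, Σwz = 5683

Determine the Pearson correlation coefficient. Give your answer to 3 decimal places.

0.815

r = (nΣwz − ΣwΣz) / √[(nΣw² − (Σw)²)(nΣz² − (Σz)²)]
Numerator: 8×5683 − 255×171 = 1859
Denominator: √[(69256 − 65025)(30472 − 29241)] = √[4231 × 1231] = 2282.1834
r = 1859 / 2282.1834 ≈ 0.815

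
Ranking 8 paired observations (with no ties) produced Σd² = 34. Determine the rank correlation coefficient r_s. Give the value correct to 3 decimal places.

ρ = 1 − 6Σd² / [n(n²−1)] = 1 − 6×34 / (8×63)
  = 1 − 204/504 = 1 − 0.4048 ≈ 0.595

0.595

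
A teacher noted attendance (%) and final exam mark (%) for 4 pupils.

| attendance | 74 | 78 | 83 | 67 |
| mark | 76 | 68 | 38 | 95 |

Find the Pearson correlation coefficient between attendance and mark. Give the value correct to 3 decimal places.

n = 4, Σx = 302, Σy = 277, Σx² = 22938, Σy² = 20869, Σxy = 20447
nΣxy − ΣxΣy = 81788 − 83654 = -1866
nΣx² − (Σx)² = 91752 − 91204 = 548; nΣy² − (Σy)² = 83476 − 76729 = 6747
r = -1866 / √(548 × 6747) = -1866 / 1922.8510 ≈ -0.970

-0.970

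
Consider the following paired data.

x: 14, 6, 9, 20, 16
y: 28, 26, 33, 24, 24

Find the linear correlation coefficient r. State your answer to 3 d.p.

-0.552

n = 5, Σx = 65, Σy = 135, Σx² = 969, Σy² = 3701, Σxy = 1709
nΣxy − ΣxΣy = 8545 − 8775 = -230
nΣx² − (Σx)² = 4845 − 4225 = 620; nΣy² − (Σy)² = 18505 − 18225 = 280
r = -230 / √(620 × 280) = -230 / 416.6533 ≈ -0.552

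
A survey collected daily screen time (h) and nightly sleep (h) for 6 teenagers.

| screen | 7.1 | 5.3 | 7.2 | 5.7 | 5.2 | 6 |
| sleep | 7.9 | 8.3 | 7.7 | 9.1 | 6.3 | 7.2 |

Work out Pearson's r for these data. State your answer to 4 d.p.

0.1137

n = 6, Σx = 36.5, Σy = 46.5, Σx² = 225.87, Σy² = 364.93, Σxy = 283.35
nΣxy − ΣxΣy = 1700.1 − 1697.25 = 2.85
nΣx² − (Σx)² = 1355.22 − 1332.25 = 22.97; nΣy² − (Σy)² = 2189.58 − 2162.25 = 27.33
r = 2.85 / √(22.97 × 27.33) = 2.85 / 25.0553 ≈ 0.1137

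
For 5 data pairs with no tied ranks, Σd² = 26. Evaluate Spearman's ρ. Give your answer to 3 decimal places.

-0.300

ρ = 1 − 6Σd² / [n(n²−1)] = 1 − 6×26 / (5×24)
  = 1 − 156/120 = 1 − 1.3000 ≈ -0.300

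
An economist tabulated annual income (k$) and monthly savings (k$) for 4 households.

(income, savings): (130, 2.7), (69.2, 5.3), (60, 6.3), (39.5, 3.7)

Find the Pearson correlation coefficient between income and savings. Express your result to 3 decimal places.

n = 4, Σx = 298.7, Σy = 18, Σx² = 26848.89, Σy² = 88.76, Σxy = 1241.91
nΣxy − ΣxΣy = 4967.64 − 5376.6 = -408.96
nΣx² − (Σx)² = 107395.56 − 89221.69 = 18173.87; nΣy² − (Σy)² = 355.04 − 324 = 31.04
r = -408.96 / √(18173.87 × 31.04) = -408.96 / 751.0772 ≈ -0.544

-0.544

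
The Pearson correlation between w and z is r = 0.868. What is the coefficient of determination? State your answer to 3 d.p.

r² = (0.868)² = 0.753

0.753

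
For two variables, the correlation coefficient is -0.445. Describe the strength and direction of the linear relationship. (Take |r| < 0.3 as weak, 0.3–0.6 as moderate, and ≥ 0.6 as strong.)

r = -0.445 < 0 so the relationship is negative.
|r| = 0.445, which falls in the moderate range.

moderate negative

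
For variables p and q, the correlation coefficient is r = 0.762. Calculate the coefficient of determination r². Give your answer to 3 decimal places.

r² = (0.762)² = 0.581

0.581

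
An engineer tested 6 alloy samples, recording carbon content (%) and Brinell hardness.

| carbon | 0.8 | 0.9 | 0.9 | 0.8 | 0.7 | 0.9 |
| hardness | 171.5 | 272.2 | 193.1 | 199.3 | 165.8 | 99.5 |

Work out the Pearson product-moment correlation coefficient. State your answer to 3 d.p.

0.139

n = 6, Σx = 5, Σy = 1101.4, Σx² = 4.2, Σy² = 217903.08, Σxy = 921.02
nΣxy − ΣxΣy = 5526.12 − 5507 = 19.12
nΣx² − (Σx)² = 25.2 − 25 = 0.2; nΣy² − (Σy)² = 1307418.48 − 1213081.96 = 94336.52
r = 19.12 / √(0.2 × 94336.52) = 19.12 / 137.3583 ≈ 0.139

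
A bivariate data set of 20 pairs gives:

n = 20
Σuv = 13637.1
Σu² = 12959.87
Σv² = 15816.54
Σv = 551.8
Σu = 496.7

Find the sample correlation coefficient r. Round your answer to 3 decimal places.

-0.110

r = (nΣuv − ΣuΣv) / √[(nΣu² − (Σu)²)(nΣv² − (Σv)²)]
Numerator: 20×13637.1 − 496.7×551.8 = -1337.06
Denominator: √[(259197.4 − 246710.89)(316330.8 − 304483.24)] = √[12486.51 × 11847.56] = 12162.8400
r = -1337.06 / 12162.8400 ≈ -0.110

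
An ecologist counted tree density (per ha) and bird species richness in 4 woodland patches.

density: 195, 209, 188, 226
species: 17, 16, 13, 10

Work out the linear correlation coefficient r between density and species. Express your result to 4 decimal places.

-0.5590

n = 4, Σx = 818, Σy = 56, Σx² = 168126, Σy² = 814, Σxy = 11363
nΣxy − ΣxΣy = 45452 − 45808 = -356
nΣx² − (Σx)² = 672504 − 669124 = 3380; nΣy² − (Σy)² = 3256 − 3136 = 120
r = -356 / √(3380 × 120) = -356 / 636.8673 ≈ -0.5590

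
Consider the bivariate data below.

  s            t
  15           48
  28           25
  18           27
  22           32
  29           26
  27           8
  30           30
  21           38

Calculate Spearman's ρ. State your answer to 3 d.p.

-0.548

Rank s: 1, 6, 2, 4, 7, 5, 8, 3
Rank t: 8, 2, 4, 6, 3, 1, 5, 7
d = rank(s) − rank(t): -7, 4, -2, -2, 4, 4, 3, -4; Σd² = 130
ρ = 1 − 6Σd² / [n(n²−1)] = 1 − 6×130 / (8×63) = 1 − 780/504 ≈ -0.548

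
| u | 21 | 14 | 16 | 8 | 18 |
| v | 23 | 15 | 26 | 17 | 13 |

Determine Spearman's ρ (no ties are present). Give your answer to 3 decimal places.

0.100

Rank u: 5, 2, 3, 1, 4
Rank v: 4, 2, 5, 3, 1
d = rank(u) − rank(v): 1, 0, -2, -2, 3; Σd² = 18
ρ = 1 − 6Σd² / [n(n²−1)] = 1 − 6×18 / (5×24) = 1 − 108/120 ≈ 0.100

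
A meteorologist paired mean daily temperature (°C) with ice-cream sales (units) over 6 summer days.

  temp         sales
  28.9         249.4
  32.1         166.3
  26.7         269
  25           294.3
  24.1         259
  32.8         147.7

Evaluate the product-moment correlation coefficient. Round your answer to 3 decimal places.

n = 6, Σx = 169.6, Σy = 1385.7, Σx² = 4860.16, Σy² = 337725.83, Σxy = 38172.15
nΣxy − ΣxΣy = 229032.9 − 235014.72 = -5981.82
nΣx² − (Σx)² = 29160.96 − 28764.16 = 396.8; nΣy² − (Σy)² = 2026354.98 − 1920164.49 = 106190.49
r = -5981.82 / √(396.8 × 106190.49) = -5981.82 / 6491.2546 ≈ -0.922

-0.922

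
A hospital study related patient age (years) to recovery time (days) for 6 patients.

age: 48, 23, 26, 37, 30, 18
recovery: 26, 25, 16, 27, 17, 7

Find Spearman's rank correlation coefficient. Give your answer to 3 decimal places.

0.771

Rank age: 6, 2, 3, 5, 4, 1
Rank recovery: 5, 4, 2, 6, 3, 1
d = rank(age) − rank(recovery): 1, -2, 1, -1, 1, 0; Σd² = 8
ρ = 1 − 6Σd² / [n(n²−1)] = 1 − 6×8 / (6×35) = 1 − 48/210 ≈ 0.771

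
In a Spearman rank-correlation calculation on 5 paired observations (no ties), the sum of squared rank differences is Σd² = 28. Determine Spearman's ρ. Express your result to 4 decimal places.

-0.4000

ρ = 1 − 6Σd² / [n(n²−1)] = 1 − 6×28 / (5×24)
  = 1 − 168/120 = 1 − 1.40000 ≈ -0.4000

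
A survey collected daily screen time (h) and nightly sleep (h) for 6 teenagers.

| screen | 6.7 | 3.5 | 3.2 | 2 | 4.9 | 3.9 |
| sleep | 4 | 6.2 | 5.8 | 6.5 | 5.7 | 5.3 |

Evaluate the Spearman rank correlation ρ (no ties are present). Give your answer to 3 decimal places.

-0.886

Rank screen: 6, 3, 2, 1, 5, 4
Rank sleep: 1, 5, 4, 6, 3, 2
d = rank(screen) − rank(sleep): 5, -2, -2, -5, 2, 2; Σd² = 66
ρ = 1 − 6Σd² / [n(n²−1)] = 1 − 6×66 / (6×35) = 1 − 396/210 ≈ -0.886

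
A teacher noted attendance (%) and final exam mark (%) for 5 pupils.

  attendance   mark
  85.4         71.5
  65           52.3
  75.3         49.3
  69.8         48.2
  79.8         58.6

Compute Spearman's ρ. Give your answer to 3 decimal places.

0.700

Rank attendance: 5, 1, 3, 2, 4
Rank mark: 5, 3, 2, 1, 4
d = rank(attendance) − rank(mark): 0, -2, 1, 1, 0; Σd² = 6
ρ = 1 − 6Σd² / [n(n²−1)] = 1 − 6×6 / (5×24) = 1 − 36/120 ≈ 0.700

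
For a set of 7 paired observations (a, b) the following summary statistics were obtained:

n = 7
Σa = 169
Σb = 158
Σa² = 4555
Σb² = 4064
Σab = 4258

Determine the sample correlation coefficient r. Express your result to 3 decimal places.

r = (nΣab − ΣaΣb) / √[(nΣa² − (Σa)²)(nΣb² − (Σb)²)]
Numerator: 7×4258 − 169×158 = 3104
Denominator: √[(31885 − 28561)(28448 − 24964)] = √[3324 × 3484] = 3403.0598
r = 3104 / 3403.0598 ≈ 0.912

0.912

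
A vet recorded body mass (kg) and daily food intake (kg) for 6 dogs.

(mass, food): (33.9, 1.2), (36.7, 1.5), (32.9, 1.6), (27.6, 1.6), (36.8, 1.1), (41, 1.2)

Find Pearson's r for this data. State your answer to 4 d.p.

-0.6456

n = 6, Σx = 208.9, Σy = 8.2, Σx² = 7375.51, Σy² = 11.46, Σxy = 282.21
nΣxy − ΣxΣy = 1693.26 − 1712.98 = -19.72
nΣx² − (Σx)² = 44253.06 − 43639.21 = 613.85; nΣy² − (Σy)² = 68.76 − 67.24 = 1.52
r = -19.72 / √(613.85 × 1.52) = -19.72 / 30.5459 ≈ -0.6456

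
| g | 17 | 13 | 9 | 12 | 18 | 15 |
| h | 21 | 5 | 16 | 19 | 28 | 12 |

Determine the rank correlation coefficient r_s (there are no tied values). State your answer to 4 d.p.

Rank g: 5, 3, 1, 2, 6, 4
Rank h: 5, 1, 3, 4, 6, 2
d = rank(g) − rank(h): 0, 2, -2, -2, 0, 2; Σd² = 16
ρ = 1 − 6Σd² / [n(n²−1)] = 1 − 6×16 / (6×35) = 1 − 96/210 ≈ 0.5429

0.5429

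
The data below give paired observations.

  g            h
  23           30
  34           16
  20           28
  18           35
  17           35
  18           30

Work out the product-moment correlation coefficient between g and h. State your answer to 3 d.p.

-0.943

n = 6, Σg = 130, Σh = 174, Σg² = 3022, Σh² = 5290, Σgh = 3559
nΣgh − ΣgΣh = 21354 − 22620 = -1266
nΣg² − (Σg)² = 18132 − 16900 = 1232; nΣh² − (Σh)² = 31740 − 30276 = 1464
r = -1266 / √(1232 × 1464) = -1266 / 1342.9996 ≈ -0.943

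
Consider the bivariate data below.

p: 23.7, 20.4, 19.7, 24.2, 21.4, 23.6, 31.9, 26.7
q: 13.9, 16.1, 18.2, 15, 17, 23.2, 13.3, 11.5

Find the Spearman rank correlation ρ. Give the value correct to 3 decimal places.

-0.786

Rank p: 5, 2, 1, 6, 3, 4, 8, 7
Rank q: 3, 5, 7, 4, 6, 8, 2, 1
d = rank(p) − rank(q): 2, -3, -6, 2, -3, -4, 6, 6; Σd² = 150
ρ = 1 − 6Σd² / [n(n²−1)] = 1 − 6×150 / (8×63) = 1 − 900/504 ≈ -0.786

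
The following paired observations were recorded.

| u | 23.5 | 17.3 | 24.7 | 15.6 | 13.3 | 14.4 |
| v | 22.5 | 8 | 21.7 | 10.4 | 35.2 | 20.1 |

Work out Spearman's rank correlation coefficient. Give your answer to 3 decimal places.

-0.143

Rank u: 5, 4, 6, 3, 1, 2
Rank v: 5, 1, 4, 2, 6, 3
d = rank(u) − rank(v): 0, 3, 2, 1, -5, -1; Σd² = 40
ρ = 1 − 6Σd² / [n(n²−1)] = 1 − 6×40 / (6×35) = 1 − 240/210 ≈ -0.143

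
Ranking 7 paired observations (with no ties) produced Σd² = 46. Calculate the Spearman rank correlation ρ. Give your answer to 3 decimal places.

0.179

ρ = 1 − 6Σd² / [n(n²−1)] = 1 − 6×46 / (7×48)
  = 1 − 276/336 = 1 − 0.8214 ≈ 0.179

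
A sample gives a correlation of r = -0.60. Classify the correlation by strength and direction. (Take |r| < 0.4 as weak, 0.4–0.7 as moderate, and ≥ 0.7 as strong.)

r = -0.60 < 0 so the relationship is negative.
|r| = 0.60, which falls in the moderate range.

moderate negative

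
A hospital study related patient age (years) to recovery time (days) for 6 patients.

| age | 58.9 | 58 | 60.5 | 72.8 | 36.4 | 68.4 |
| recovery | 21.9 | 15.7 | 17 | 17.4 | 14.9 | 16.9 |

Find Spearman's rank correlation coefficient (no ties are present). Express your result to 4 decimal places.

0.6000

Rank age: 3, 2, 4, 6, 1, 5
Rank recovery: 6, 2, 4, 5, 1, 3
d = rank(age) − rank(recovery): -3, 0, 0, 1, 0, 2; Σd² = 14
ρ = 1 − 6Σd² / [n(n²−1)] = 1 − 6×14 / (6×35) = 1 − 84/210 ≈ 0.6000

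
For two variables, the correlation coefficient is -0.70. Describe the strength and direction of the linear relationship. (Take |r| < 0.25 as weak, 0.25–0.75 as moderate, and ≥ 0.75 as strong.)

moderate negative

r = -0.70 < 0 so the relationship is negative.
|r| = 0.70, which falls in the moderate range.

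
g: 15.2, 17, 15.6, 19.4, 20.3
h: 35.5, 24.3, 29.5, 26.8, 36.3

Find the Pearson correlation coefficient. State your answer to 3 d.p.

n = 5, Σg = 87.5, Σh = 152.4, Σg² = 1551.85, Σh² = 4756.92, Σgh = 2669.71
nΣgh − ΣgΣh = 13348.55 − 13335 = 13.55
nΣg² − (Σg)² = 7759.25 − 7656.25 = 103; nΣh² − (Σh)² = 23784.6 − 23225.76 = 558.84
r = 13.55 / √(103 × 558.84) = 13.55 / 239.9177 ≈ 0.056

0.056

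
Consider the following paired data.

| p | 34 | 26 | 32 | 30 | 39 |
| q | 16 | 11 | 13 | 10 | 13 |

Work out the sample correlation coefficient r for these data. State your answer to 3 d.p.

n = 5, Σp = 161, Σq = 63, Σp² = 5277, Σq² = 815, Σpq = 2053
nΣpq − ΣpΣq = 10265 − 10143 = 122
nΣp² − (Σp)² = 26385 − 25921 = 464; nΣq² − (Σq)² = 4075 − 3969 = 106
r = 122 / √(464 × 106) = 122 / 221.7747 ≈ 0.550

0.550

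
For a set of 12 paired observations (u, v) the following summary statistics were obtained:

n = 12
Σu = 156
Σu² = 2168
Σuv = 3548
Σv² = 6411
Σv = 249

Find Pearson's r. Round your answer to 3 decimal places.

0.745

r = (nΣuv − ΣuΣv) / √[(nΣu² − (Σu)²)(nΣv² − (Σv)²)]
Numerator: 12×3548 − 156×249 = 3732
Denominator: √[(26016 − 24336)(76932 − 62001)] = √[1680 × 14931] = 5008.4009
r = 3732 / 5008.4009 ≈ 0.745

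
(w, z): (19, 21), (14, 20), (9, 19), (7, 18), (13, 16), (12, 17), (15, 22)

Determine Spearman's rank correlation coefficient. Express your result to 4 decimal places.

0.6429

Rank w: 7, 5, 2, 1, 4, 3, 6
Rank z: 6, 5, 4, 3, 1, 2, 7
d = rank(w) − rank(z): 1, 0, -2, -2, 3, 1, -1; Σd² = 20
ρ = 1 − 6Σd² / [n(n²−1)] = 1 − 6×20 / (7×48) = 1 − 120/336 ≈ 0.6429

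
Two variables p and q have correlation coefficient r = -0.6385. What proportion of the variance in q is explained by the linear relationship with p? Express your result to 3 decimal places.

r² = (-0.6385)² = 0.408

0.408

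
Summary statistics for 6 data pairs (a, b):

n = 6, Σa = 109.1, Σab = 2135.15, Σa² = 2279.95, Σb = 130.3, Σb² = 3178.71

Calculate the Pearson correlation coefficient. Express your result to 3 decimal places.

r = (nΣab − ΣaΣb) / √[(nΣa² − (Σa)²)(nΣb² − (Σb)²)]
Numerator: 6×2135.15 − 109.1×130.3 = -1404.83
Denominator: √[(13679.7 − 11902.81)(19072.26 − 16978.09)] = √[1776.89 × 2094.17] = 1929.0178
r = -1404.83 / 1929.0178 ≈ -0.728

-0.728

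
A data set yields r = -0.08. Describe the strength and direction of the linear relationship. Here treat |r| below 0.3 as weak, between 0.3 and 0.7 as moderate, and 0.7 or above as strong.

weak negative

r = -0.08 < 0 so the relationship is negative.
|r| = 0.08, which falls in the weak range.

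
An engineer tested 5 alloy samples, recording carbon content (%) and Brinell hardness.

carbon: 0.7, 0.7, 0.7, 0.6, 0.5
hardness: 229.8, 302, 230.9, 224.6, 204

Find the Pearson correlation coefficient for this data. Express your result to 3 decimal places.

n = 5, Σx = 3.2, Σy = 1191.3, Σx² = 2.08, Σy² = 289388.01, Σxy = 770.65
nΣxy − ΣxΣy = 3853.25 − 3812.16 = 41.09
nΣx² − (Σx)² = 10.4 − 10.24 = 0.16; nΣy² − (Σy)² = 1446940.05 − 1419195.69 = 27744.36
r = 41.09 / √(0.16 × 27744.36) = 41.09 / 66.6266 ≈ 0.617

0.617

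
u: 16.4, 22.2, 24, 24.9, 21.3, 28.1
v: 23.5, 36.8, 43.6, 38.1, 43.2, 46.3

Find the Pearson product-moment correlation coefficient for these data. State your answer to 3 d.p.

n = 6, Σu = 136.9, Σv = 231.5, Σu² = 3201.11, Σv² = 9268.99, Σuv = 5418.64
nΣuv − ΣuΣv = 32511.84 − 31692.35 = 819.49
nΣu² − (Σu)² = 19206.66 − 18741.61 = 465.05; nΣv² − (Σv)² = 55613.94 − 53592.25 = 2021.69
r = 819.49 / √(465.05 × 2021.69) = 819.49 / 969.6324 ≈ 0.845

0.845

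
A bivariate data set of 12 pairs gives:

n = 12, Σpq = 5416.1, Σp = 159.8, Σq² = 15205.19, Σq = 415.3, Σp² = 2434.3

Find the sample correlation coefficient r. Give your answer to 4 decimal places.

r = (nΣpq − ΣpΣq) / √[(nΣp² − (Σp)²)(nΣq² − (Σq)²)]
Numerator: 12×5416.1 − 159.8×415.3 = -1371.74
Denominator: √[(29211.6 − 25536.04)(182462.28 − 172474.09)] = √[3675.56 × 9988.19] = 6059.0586
r = -1371.74 / 6059.0586 ≈ -0.2264

-0.2264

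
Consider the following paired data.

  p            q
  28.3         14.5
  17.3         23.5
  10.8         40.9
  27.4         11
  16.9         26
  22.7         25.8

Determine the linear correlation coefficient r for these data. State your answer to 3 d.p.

-0.923

n = 6, Σp = 123.4, Σq = 141.7, Σp² = 2768.48, Σq² = 3897.95, Σpq = 2585.08
nΣpq − ΣpΣq = 15510.48 − 17485.78 = -1975.3
nΣp² − (Σp)² = 16610.88 − 15227.56 = 1383.32; nΣq² − (Σq)² = 23387.7 − 20078.89 = 3308.81
r = -1975.3 / √(1383.32 × 3308.81) = -1975.3 / 2139.4259 ≈ -0.923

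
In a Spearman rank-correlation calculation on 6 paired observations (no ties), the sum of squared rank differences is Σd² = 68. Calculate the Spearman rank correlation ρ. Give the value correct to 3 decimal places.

-0.943

ρ = 1 − 6Σd² / [n(n²−1)] = 1 − 6×68 / (6×35)
  = 1 − 408/210 = 1 − 1.9429 ≈ -0.943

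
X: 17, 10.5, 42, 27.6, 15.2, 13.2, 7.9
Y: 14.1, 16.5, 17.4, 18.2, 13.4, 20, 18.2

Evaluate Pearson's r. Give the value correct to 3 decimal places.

0.075

n = 7, ΣX = 133.4, ΣY = 117.8, ΣX² = 3392.7, ΣY² = 2015.86, ΣXY = 2257.53
nΣXY − ΣXΣY = 15802.71 − 15714.52 = 88.19
nΣX² − (ΣX)² = 23748.9 − 17795.56 = 5953.34; nΣY² − (ΣY)² = 14111.02 − 13876.84 = 234.18
r = 88.19 / √(5953.34 × 234.18) = 88.19 / 1180.7426 ≈ 0.075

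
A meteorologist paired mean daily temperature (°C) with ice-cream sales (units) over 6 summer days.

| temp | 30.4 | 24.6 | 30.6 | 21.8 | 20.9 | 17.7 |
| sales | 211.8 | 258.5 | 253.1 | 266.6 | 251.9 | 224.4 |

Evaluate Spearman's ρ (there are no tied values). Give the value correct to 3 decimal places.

Rank temp: 5, 4, 6, 3, 2, 1
Rank sales: 1, 5, 4, 6, 3, 2
d = rank(temp) − rank(sales): 4, -1, 2, -3, -1, -1; Σd² = 32
ρ = 1 − 6Σd² / [n(n²−1)] = 1 − 6×32 / (6×35) = 1 − 192/210 ≈ 0.086

0.086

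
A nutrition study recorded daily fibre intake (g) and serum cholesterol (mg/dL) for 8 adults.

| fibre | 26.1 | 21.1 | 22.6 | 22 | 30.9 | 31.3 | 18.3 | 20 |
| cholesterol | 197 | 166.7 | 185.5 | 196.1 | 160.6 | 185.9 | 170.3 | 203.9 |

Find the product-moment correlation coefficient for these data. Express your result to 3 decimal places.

-0.180

n = 8, Σx = 192.3, Σy = 1466, Σx² = 4790.57, Σy² = 270391.82, Σxy = 35141.27
nΣxy − ΣxΣy = 281130.16 − 281911.8 = -781.64
nΣx² − (Σx)² = 38324.56 − 36979.29 = 1345.27; nΣy² − (Σy)² = 2163134.56 − 2149156 = 13978.56
r = -781.64 / √(1345.27 × 13978.56) = -781.64 / 4336.4660 ≈ -0.180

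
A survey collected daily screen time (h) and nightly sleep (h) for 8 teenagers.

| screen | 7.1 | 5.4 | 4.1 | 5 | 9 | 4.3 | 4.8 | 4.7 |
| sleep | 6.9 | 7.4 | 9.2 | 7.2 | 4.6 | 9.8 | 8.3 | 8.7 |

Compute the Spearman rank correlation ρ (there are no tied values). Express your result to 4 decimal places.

-0.9524

Rank screen: 7, 6, 1, 5, 8, 2, 4, 3
Rank sleep: 2, 4, 7, 3, 1, 8, 5, 6
d = rank(screen) − rank(sleep): 5, 2, -6, 2, 7, -6, -1, -3; Σd² = 164
ρ = 1 − 6Σd² / [n(n²−1)] = 1 − 6×164 / (8×63) = 1 − 984/504 ≈ -0.9524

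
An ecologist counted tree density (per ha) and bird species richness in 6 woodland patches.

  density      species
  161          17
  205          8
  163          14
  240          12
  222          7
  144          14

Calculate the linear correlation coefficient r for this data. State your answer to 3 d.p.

n = 6, Σx = 1135, Σy = 72, Σx² = 222135, Σy² = 938, Σxy = 13109
nΣxy − ΣxΣy = 78654 − 81720 = -3066
nΣx² − (Σx)² = 1332810 − 1288225 = 44585; nΣy² − (Σy)² = 5628 − 5184 = 444
r = -3066 / √(44585 × 444) = -3066 / 4449.2404 ≈ -0.689

-0.689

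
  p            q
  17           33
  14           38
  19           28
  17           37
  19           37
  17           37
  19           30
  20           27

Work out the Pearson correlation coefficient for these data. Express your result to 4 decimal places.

-0.7191

n = 8, Σp = 142, Σq = 267, Σp² = 2546, Σq² = 9053, Σpq = 4696
nΣpq − ΣpΣq = 37568 − 37914 = -346
nΣp² − (Σp)² = 20368 − 20164 = 204; nΣq² − (Σq)² = 72424 − 71289 = 1135
r = -346 / √(204 × 1135) = -346 / 481.1860 ≈ -0.7191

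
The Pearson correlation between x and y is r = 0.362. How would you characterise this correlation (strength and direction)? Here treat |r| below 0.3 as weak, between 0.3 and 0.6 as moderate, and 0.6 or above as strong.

r = 0.362 > 0 so the relationship is positive.
|r| = 0.362, which falls in the moderate range.

moderate positive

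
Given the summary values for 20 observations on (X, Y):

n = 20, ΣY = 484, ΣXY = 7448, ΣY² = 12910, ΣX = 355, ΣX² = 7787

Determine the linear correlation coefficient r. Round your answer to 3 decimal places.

r = (nΣXY − ΣXΣY) / √[(nΣX² − (ΣX)²)(nΣY² − (ΣY)²)]
Numerator: 20×7448 − 355×484 = -22860
Denominator: √[(155740 − 126025)(258200 − 234256)] = √[29715 × 23944] = 26673.8816
r = -22860 / 26673.8816 ≈ -0.857

-0.857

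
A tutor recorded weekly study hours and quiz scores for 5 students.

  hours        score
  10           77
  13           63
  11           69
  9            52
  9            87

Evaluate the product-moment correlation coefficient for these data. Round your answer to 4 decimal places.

-0.2263

n = 5, Σx = 52, Σy = 348, Σx² = 552, Σy² = 24932, Σxy = 3599
nΣxy − ΣxΣy = 17995 − 18096 = -101
nΣx² − (Σx)² = 2760 − 2704 = 56; nΣy² − (Σy)² = 124660 − 121104 = 3556
r = -101 / √(56 × 3556) = -101 / 446.2466 ≈ -0.2263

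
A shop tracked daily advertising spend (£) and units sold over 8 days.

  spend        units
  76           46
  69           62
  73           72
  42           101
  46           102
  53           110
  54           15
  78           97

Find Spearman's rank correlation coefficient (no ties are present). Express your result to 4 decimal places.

-0.5000

Rank spend: 7, 5, 6, 1, 2, 3, 4, 8
Rank units: 2, 3, 4, 6, 7, 8, 1, 5
d = rank(spend) − rank(units): 5, 2, 2, -5, -5, -5, 3, 3; Σd² = 126
ρ = 1 − 6Σd² / [n(n²−1)] = 1 − 6×126 / (8×63) = 1 − 756/504 ≈ -0.5000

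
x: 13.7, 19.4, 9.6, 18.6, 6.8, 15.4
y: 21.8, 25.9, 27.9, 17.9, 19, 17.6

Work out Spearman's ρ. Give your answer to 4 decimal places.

Rank x: 3, 6, 2, 5, 1, 4
Rank y: 4, 5, 6, 2, 3, 1
d = rank(x) − rank(y): -1, 1, -4, 3, -2, 3; Σd² = 40
ρ = 1 − 6Σd² / [n(n²−1)] = 1 − 6×40 / (6×35) = 1 − 240/210 ≈ -0.1429

-0.1429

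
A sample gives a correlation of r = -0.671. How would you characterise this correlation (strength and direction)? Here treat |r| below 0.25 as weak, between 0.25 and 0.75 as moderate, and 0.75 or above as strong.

moderate negative

r = -0.671 < 0 so the relationship is negative.
|r| = 0.671, which falls in the moderate range.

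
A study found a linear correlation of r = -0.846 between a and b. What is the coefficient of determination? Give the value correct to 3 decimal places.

r² = (-0.846)² = 0.716

0.716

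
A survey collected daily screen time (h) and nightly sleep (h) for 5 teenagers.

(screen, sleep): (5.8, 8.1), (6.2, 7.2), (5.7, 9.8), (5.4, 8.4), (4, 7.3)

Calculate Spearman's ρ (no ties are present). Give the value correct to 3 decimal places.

-0.300

Rank screen: 4, 5, 3, 2, 1
Rank sleep: 3, 1, 5, 4, 2
d = rank(screen) − rank(sleep): 1, 4, -2, -2, -1; Σd² = 26
ρ = 1 − 6Σd² / [n(n²−1)] = 1 − 6×26 / (5×24) = 1 − 156/120 ≈ -0.300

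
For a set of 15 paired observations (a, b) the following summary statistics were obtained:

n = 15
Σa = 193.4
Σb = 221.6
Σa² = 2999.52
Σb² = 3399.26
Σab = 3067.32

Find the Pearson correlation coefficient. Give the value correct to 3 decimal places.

r = (nΣab − ΣaΣb) / √[(nΣa² − (Σa)²)(nΣb² − (Σb)²)]
Numerator: 15×3067.32 − 193.4×221.6 = 3152.36
Denominator: √[(44992.8 − 37403.56)(50988.9 − 49106.56)] = √[7589.24 × 1882.34] = 3779.6204
r = 3152.36 / 3779.6204 ≈ 0.834

0.834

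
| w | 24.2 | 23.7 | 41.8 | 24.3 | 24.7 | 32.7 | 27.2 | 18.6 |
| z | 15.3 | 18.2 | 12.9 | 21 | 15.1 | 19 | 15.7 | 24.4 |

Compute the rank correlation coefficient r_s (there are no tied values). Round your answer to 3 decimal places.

-0.548

Rank w: 3, 2, 8, 4, 5, 7, 6, 1
Rank z: 3, 5, 1, 7, 2, 6, 4, 8
d = rank(w) − rank(z): 0, -3, 7, -3, 3, 1, 2, -7; Σd² = 130
ρ = 1 − 6Σd² / [n(n²−1)] = 1 − 6×130 / (8×63) = 1 − 780/504 ≈ -0.548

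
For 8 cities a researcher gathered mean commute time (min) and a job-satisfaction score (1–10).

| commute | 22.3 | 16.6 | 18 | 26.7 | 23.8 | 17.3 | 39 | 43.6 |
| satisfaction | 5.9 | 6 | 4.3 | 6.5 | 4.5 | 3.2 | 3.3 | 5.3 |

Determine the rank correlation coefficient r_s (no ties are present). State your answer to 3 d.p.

Rank commute: 4, 1, 3, 6, 5, 2, 7, 8
Rank satisfaction: 6, 7, 3, 8, 4, 1, 2, 5
d = rank(commute) − rank(satisfaction): -2, -6, 0, -2, 1, 1, 5, 3; Σd² = 80
ρ = 1 − 6Σd² / [n(n²−1)] = 1 − 6×80 / (8×63) = 1 − 480/504 ≈ 0.048

0.048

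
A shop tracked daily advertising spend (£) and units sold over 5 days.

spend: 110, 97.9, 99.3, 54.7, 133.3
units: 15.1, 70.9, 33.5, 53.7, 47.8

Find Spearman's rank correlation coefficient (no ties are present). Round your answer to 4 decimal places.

-0.6000

Rank spend: 4, 2, 3, 1, 5
Rank units: 1, 5, 2, 4, 3
d = rank(spend) − rank(units): 3, -3, 1, -3, 2; Σd² = 32
ρ = 1 − 6Σd² / [n(n²−1)] = 1 − 6×32 / (5×24) = 1 − 192/120 ≈ -0.6000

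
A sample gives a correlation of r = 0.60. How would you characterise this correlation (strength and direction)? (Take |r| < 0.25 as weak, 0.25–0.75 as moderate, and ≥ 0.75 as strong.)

r = 0.60 > 0 so the relationship is positive.
|r| = 0.60, which falls in the moderate range.

moderate positive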